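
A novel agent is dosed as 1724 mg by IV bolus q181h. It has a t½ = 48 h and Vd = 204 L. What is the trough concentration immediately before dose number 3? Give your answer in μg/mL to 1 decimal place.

f = (1/2)^(τ/t½) = (1/2)^(181/48) ≈ 0.0733.
C₀ = D/Vd = 1724/204 ≈ 8.451 μg/mL.
Before the 3rd dose, 2 doses have been given. Superposition: Cmin = C₀·(f + f²).
≈ 8.451 × (0.0733 + 0.0054) ≈ 8.451 × 0.0787 ≈ 0.665 μg/mL.

0.7 μg/mL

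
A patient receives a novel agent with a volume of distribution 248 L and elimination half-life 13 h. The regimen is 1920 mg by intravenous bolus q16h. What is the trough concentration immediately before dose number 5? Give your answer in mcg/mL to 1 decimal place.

5.6 mcg/mL

f = (1/2)^(τ/t½) = (1/2)^(16/13) ≈ 0.4261.
C₀ = D/Vd = 1920/248 ≈ 7.742 mcg/mL.
Before the 5th dose, 4 doses have been given. Superposition: Cmin = C₀·(f + f² + … + f^4).
≈ 7.742 × (0.4261 + 0.1816 + 0.0774 + 0.0330) ≈ 7.742 × 0.7181 ≈ 5.560 mcg/mL.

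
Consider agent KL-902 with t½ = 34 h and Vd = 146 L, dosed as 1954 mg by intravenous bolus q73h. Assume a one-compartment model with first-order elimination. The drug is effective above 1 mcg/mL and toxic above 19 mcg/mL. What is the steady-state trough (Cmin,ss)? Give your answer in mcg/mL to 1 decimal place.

3.9 mcg/mL

k = ln2/t½ = ln2/34 ≈ 0.020387 h⁻¹; fraction remaining f = e^(−kτ) = e^(−0.020387×73) ≈ 0.2258.
Accumulation ratio R = 1/(1 − f) ≈ 1/0.7742 ≈ 1.2917.
Single-dose peak C₀ = D/Vd = 1954/146 ≈ 13.384 mcg/mL.
Cmax,ss = C₀/(1 − f) ≈ 13.384/0.7742 ≈ 17.288 mcg/mL.
Steady-state trough Cmin,ss = Cmax,ss·f ≈ 17.288 × 0.2258 ≈ 3.904 mcg/mL.
Trough 3.9 mcg/mL vs MEC 1 mcg/mL: adequate.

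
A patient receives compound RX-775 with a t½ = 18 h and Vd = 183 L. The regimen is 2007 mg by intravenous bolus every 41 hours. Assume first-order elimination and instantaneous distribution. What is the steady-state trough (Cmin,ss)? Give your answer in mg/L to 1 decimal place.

τ/t½ = 41/18 ≈ 2.2778, so fraction remaining f = (1/2)^(41/18) ≈ 0.2062.
Accumulation ratio R = 1/(1 − f) ≈ 1/0.7938 ≈ 1.2598.
Single-dose peak C₀ = D/Vd = 2007/183 ≈ 10.967 mg/L.
Steady-state peak Cmax,ss = C₀·R ≈ 10.967 × 1.2598 ≈ 13.816 mg/L.
Steady-state trough Cmin,ss = Cmax,ss·f ≈ 13.816 × 0.2062 ≈ 2.849 mg/L.

2.8 mg/L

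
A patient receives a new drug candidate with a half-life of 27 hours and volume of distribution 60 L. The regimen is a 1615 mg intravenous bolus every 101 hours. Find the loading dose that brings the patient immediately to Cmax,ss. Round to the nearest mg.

1746 mg

f = (1/2)^(101/27) ≈ 0.074804; accumulation ratio R = 1/(1−f) ≈ 1.08085.
Loading dose to hit Cmax,ss on first dose: D_load = D_maint·R ≈ 1615 × 1.08085 ≈ 1745.57 mg.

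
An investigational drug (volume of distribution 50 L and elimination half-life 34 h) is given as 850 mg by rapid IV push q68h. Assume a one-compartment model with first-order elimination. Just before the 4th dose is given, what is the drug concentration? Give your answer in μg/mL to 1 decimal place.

5.6 μg/mL

f = (1/2)^(τ/t½) = (1/2)^(68/34) ≈ 0.2500.
C₀ = D/Vd = 850/50 ≈ 17.000 μg/mL.
Before the 4th dose, 3 doses have been given. Superposition: Cmin = C₀·(f + f² + … + f^3).
≈ 17.000 × (0.2500 + 0.0625 + 0.0156) ≈ 17.000 × 0.3281 ≈ 5.578 μg/mL.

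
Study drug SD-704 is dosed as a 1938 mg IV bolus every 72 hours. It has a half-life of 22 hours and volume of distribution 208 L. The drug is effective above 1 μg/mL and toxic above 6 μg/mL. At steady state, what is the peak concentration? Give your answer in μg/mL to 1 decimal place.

τ/t½ = 72/22 ≈ 3.2727, so fraction remaining f = (1/2)^(72/22) ≈ 0.1035.
Accumulation ratio R = 1/(1 − f) ≈ 1/0.8965 ≈ 1.1154.
Single-dose peak C₀ = D/Vd = 1938/208 ≈ 9.317 μg/mL.
Steady-state peak Cmax,ss = C₀·R ≈ 9.317 × 1.1154 ≈ 10.392 μg/mL.
Peak 10.4 μg/mL vs MTC 6 μg/mL: exceeds toxic threshold.

10.4 μg/mL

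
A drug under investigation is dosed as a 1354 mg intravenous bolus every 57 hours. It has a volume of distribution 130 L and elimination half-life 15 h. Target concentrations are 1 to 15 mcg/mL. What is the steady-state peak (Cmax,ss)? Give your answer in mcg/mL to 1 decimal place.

k = ln2/t½ = ln2/15 ≈ 0.046210 h⁻¹; fraction remaining f = e^(−kτ) = e^(−0.046210×57) ≈ 0.0718.
Accumulation ratio R = 1/(1 − f) ≈ 1/0.9282 ≈ 1.0774.
Each bolus raises the concentration by D/Vd = 1354/130 ≈ 10.415 mcg/mL.
Steady-state peak Cmax,ss = C₀·R ≈ 10.415 × 1.0774 ≈ 11.221 mcg/mL.
Peak 11.2 mcg/mL vs MTC 15 mcg/mL: below toxic threshold.

11.2 mcg/mL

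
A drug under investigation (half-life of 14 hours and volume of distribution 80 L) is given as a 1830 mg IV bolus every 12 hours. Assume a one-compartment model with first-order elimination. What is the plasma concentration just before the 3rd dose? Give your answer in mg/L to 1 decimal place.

f = (1/2)^(τ/t½) = (1/2)^(12/14) ≈ 0.5520.
C₀ = D/Vd = 1830/80 ≈ 22.875 mg/L.
Before the 3rd dose, 2 doses have been given. Superposition: Cmin = C₀·(f + f²).
≈ 22.875 × (0.5520 + 0.3047) ≈ 22.875 × 0.8567 ≈ 19.597 mg/L.

19.6 mg/L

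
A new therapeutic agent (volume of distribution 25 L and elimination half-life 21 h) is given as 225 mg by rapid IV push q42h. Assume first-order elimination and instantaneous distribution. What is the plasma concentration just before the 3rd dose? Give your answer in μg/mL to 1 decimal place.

2.8 μg/mL

f = (1/2)^(τ/t½) = (1/2)^(42/21) ≈ 0.2500.
C₀ = D/Vd = 225/25 ≈ 9.000 μg/mL.
Before the 3rd dose, 2 doses have been given. Superposition: Cmin = C₀·(f + f²).
≈ 9.000 × (0.2500 + 0.0625) ≈ 9.000 × 0.3125 ≈ 2.812 μg/mL.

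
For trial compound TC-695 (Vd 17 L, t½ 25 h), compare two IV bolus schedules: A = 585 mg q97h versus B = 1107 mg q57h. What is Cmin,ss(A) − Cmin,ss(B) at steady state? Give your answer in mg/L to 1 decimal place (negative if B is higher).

-14.4 mg/L

Regimen A: f = (1/2)^(97/25) ≈ 0.0679; Cmin,ss = (585/17)·f/(1−f) ≈ 2.507 mg/L.
Regimen B: f = (1/2)^(57/25) ≈ 0.2059; Cmin,ss = (1107/17)·f/(1−f) ≈ 16.884 mg/L.
Difference ≈ 2.507 − 16.884 ≈ -14.377 mg/L.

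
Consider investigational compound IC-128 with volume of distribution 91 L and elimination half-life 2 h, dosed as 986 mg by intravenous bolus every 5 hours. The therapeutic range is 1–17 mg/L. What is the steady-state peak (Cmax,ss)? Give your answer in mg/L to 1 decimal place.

13.2 mg/L

τ/t½ = 5/2 ≈ 2.5, so fraction remaining f = (1/2)^(5/2) ≈ 0.1768.
At steady state, accumulation factor R = 1/(1 − e^(−kτ)) ≈ 1.2148.
Each bolus raises the concentration by D/Vd = 986/91 ≈ 10.835 mg/L.
Cmax,ss = C₀/(1 − f) ≈ 10.835/0.8232 ≈ 13.162 mg/L.
Peak 13.2 mg/L vs MTC 17 mg/L: below toxic threshold.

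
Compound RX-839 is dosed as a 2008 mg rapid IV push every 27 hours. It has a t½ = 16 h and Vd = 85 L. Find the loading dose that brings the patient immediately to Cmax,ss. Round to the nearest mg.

f = (1/2)^(27/16) ≈ 0.310464; accumulation ratio R = 1/(1−f) ≈ 1.45025.
Loading dose to hit Cmax,ss on first dose: D_load = D_maint·R ≈ 2008 × 1.45025 ≈ 2912.10 mg.

2912 mg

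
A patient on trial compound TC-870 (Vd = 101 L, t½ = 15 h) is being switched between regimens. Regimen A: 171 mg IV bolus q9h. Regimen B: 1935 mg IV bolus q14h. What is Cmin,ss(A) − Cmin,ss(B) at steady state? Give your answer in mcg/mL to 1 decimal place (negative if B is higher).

Regimen A: f = (1/2)^(9/15) ≈ 0.6598; Cmin,ss = (171/101)·f/(1−f) ≈ 3.284 mcg/mL.
Regimen B: f = (1/2)^(14/15) ≈ 0.5236; Cmin,ss = (1935/101)·f/(1−f) ≈ 21.057 mcg/mL.
Difference ≈ 3.284 − 21.057 ≈ -17.773 mcg/mL.

-17.8 mcg/mL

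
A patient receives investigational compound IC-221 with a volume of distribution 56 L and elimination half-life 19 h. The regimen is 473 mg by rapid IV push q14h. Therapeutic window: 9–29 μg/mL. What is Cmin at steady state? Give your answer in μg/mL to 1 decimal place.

k = ln2/t½ = ln2/19 ≈ 0.036481 h⁻¹; fraction remaining f = e^(−kτ) = e^(−0.036481×14) ≈ 0.6001.
Each bolus raises the concentration by D/Vd = 473/56 ≈ 8.446 μg/mL.
Steady-state trough Cmin,ss = C₀·f/(1−f) ≈ 8.446 × 0.6001/0.3999 ≈ 12.674 μg/mL.
Trough 12.7 μg/mL vs MEC 9 μg/mL: adequate.

12.7 μg/mL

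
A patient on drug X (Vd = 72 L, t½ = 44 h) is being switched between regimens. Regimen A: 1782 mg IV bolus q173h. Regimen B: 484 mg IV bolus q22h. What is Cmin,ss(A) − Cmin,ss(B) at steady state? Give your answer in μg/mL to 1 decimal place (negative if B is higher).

Regimen A: f = (1/2)^(173/44) ≈ 0.0655; Cmin,ss = (1782/72)·f/(1−f) ≈ 1.735 μg/mL.
Regimen B: f = (1/2)^(22/44) ≈ 0.7071; Cmin,ss = (484/72)·f/(1−f) ≈ 16.228 μg/mL.
Difference ≈ 1.735 − 16.228 ≈ -14.493 μg/mL.

-14.5 μg/mL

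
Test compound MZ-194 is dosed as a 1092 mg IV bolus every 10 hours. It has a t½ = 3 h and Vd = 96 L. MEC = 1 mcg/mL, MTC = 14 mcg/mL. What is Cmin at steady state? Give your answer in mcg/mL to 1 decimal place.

Over one 10-h interval, 10/3 ≈ 3.3333 half-lives elapse, leaving f ≈ 0.0992 of each dose.
Accumulation ratio R = 1/(1 − f) ≈ 1/0.9008 ≈ 1.1101.
Single-dose peak C₀ = D/Vd = 1092/96 ≈ 11.375 mcg/mL.
Cmax,ss = C₀/(1 − f) ≈ 11.375/0.9008 ≈ 12.628 mcg/mL.
Steady-state trough Cmin,ss = Cmax,ss·f ≈ 12.628 × 0.0992 ≈ 1.253 mcg/mL.
Trough 1.3 mcg/mL vs MEC 1 mcg/mL: adequate.

1.3 mcg/mL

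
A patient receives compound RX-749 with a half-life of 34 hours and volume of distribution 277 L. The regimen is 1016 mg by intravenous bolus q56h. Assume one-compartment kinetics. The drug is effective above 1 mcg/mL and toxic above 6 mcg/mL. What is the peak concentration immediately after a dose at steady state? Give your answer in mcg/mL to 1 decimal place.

Over one 56-h interval, 56/34 ≈ 1.6471 half-lives elapse, leaving f ≈ 0.3193 of each dose.
At steady state, accumulation factor R = 1/(1 − e^(−kτ)) ≈ 1.4691.
Each bolus raises the concentration by D/Vd = 1016/277 ≈ 3.668 mcg/mL.
Steady-state peak Cmax,ss = C₀·R ≈ 3.668 × 1.4691 ≈ 5.389 mcg/mL.
Peak 5.4 mcg/mL vs MTC 6 mcg/mL: below toxic threshold.

5.4 mcg/mL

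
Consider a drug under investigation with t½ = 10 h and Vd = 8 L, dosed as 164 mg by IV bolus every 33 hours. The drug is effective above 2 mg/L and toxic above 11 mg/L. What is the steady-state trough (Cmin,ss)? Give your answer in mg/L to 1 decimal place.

k = ln2/t½ = ln2/10 ≈ 0.069315 h⁻¹; fraction remaining f = e^(−kτ) = e^(−0.069315×33) ≈ 0.1015.
Accumulation ratio R = 1/(1 − f) ≈ 1/0.8985 ≈ 1.1130.
Each bolus raises the concentration by D/Vd = 164/8 ≈ 20.500 mg/L.
Steady-state peak Cmax,ss = C₀·R ≈ 20.500 × 1.1130 ≈ 22.817 mg/L.
Steady-state trough Cmin,ss = Cmax,ss·f ≈ 22.817 × 0.1015 ≈ 2.316 mg/L.
Trough 2.3 mg/L vs MEC 2 mg/L: adequate.

2.3 mg/L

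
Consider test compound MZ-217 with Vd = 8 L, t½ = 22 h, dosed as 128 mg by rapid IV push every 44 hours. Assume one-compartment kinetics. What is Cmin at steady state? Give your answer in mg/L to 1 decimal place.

5.3 mg/L

τ = 44 h = 2 half-lives, so f = (1/2)^2 = 0.25.
Accumulation ratio R = 1/(1 − f) = 1/0.75 = 4/3.
Single-dose peak C₀ = D/Vd = 128/8 = 16 mg/L.
Steady-state peak Cmax,ss = C₀·R = 16 × 4/3 ≈ 21.333 mg/L.
Steady-state trough Cmin,ss = Cmax,ss·f ≈ 21.333 × 0.25 ≈ 5.333 mg/L.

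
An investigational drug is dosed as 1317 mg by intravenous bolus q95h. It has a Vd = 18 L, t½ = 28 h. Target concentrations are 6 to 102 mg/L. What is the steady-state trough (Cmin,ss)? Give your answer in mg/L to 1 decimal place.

Over one 95-h interval, 95/28 ≈ 3.3929 half-lives elapse, leaving f ≈ 0.0952 of each dose.
At steady state, accumulation factor R = 1/(1 − e^(−kτ)) ≈ 1.1052.
Each bolus raises the concentration by D/Vd = 1317/18 ≈ 73.167 mg/L.
Cmax,ss = C₀/(1 − f) ≈ 73.167/0.9048 ≈ 80.865 mg/L.
Steady-state trough Cmin,ss = Cmax,ss·f ≈ 80.865 × 0.0952 ≈ 7.698 mg/L.
Trough 7.7 mg/L vs MEC 6 mg/L: adequate.

7.7 mg/L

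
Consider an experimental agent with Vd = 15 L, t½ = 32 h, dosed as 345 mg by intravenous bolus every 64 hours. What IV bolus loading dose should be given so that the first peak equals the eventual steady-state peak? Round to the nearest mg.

460 mg

f = (1/2)^(64/32) ≈ 0.250000; accumulation ratio R = 1/(1−f) ≈ 1.33333.
Loading dose to hit Cmax,ss on first dose: D_load = D_maint·R ≈ 345 × 1.33333 ≈ 460.00 mg.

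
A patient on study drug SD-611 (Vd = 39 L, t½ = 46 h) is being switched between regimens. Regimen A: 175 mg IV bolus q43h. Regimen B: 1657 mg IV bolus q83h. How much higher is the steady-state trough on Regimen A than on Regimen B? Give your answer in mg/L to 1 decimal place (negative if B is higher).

-12.1 mg/L

Regimen A: f = (1/2)^(43/46) ≈ 0.5231; Cmin,ss = (175/39)·f/(1−f) ≈ 4.922 mg/L.
Regimen B: f = (1/2)^(83/46) ≈ 0.2863; Cmin,ss = (1657/39)·f/(1−f) ≈ 17.044 mg/L.
Difference ≈ 4.922 − 17.044 ≈ -12.122 mg/L.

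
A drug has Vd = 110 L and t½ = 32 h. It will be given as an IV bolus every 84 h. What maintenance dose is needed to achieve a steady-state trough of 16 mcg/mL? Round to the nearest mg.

τ/t½ = 84/32 ≈ 2.625, so f = (1/2)^(84/32) ≈ 0.162105.
Cmin,ss = (D/Vd)·f/(1−f), so D = Cmin,ss·Vd·(1−f)/f.
D = 16 × 110 × (1−f)/f ≈ 16 × 110 × 5.16884 ≈ 9097.16 mg.

9097 mg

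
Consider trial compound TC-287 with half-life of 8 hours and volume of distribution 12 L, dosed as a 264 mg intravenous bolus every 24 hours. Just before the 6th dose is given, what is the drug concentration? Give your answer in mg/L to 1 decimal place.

f = (1/2)^(τ/t½) = (1/2)^(24/8) ≈ 0.1250.
C₀ = D/Vd = 264/12 ≈ 22.000 mg/L.
Before the 6th dose, 5 doses have been given. Superposition: Cmin = C₀·(f + f² + … + f^5).
≈ 22.000 × (0.1250 + 0.0156 + 0.0020 + 0.0002 + 0.0000) ≈ 22.000 × 0.1428 ≈ 3.142 mg/L.

3.1 mg/L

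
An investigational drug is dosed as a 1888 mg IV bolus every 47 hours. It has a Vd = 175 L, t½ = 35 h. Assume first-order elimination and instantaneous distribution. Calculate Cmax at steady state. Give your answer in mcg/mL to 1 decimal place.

k = ln2/t½ = ln2/35 ≈ 0.019804 h⁻¹; fraction remaining f = e^(−kτ) = e^(−0.019804×47) ≈ 0.3942.
At steady state, accumulation factor R = 1/(1 − e^(−kτ)) ≈ 1.6507.
Each bolus raises the concentration by D/Vd = 1888/175 ≈ 10.789 mcg/mL.
Steady-state peak Cmax,ss = C₀·R ≈ 10.789 × 1.6507 ≈ 17.809 mcg/mL.

17.8 mcg/mL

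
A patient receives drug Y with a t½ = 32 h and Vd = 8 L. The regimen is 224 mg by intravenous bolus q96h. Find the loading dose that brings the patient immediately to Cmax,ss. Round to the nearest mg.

256 mg

f = (1/2)^(96/32) ≈ 0.125000; accumulation ratio R = 1/(1−f) ≈ 1.14286.
Loading dose to hit Cmax,ss on first dose: D_load = D_maint·R ≈ 224 × 1.14286 ≈ 256.00 mg.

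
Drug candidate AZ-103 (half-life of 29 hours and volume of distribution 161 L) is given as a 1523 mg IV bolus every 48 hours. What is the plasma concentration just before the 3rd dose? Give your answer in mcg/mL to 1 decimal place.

4.0 mcg/mL

f = (1/2)^(τ/t½) = (1/2)^(48/29) ≈ 0.3175.
C₀ = D/Vd = 1523/161 ≈ 9.460 mcg/mL.
Before the 3rd dose, 2 doses have been given. Superposition: Cmin = C₀·(f + f²).
≈ 9.460 × (0.3175 + 0.1008) ≈ 9.460 × 0.4183 ≈ 3.957 mcg/mL.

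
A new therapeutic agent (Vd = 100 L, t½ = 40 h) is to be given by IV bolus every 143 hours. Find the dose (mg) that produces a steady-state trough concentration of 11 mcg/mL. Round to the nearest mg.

12009 mg

τ/t½ = 143/40 ≈ 3.575, so f = (1/2)^(143/40) ≈ 0.083911.
Cmin,ss = (D/Vd)·f/(1−f), so D = Cmin,ss·Vd·(1−f)/f.
D = 11 × 100 × (1−f)/f ≈ 11 × 100 × 10.91739 ≈ 12009.13 mg.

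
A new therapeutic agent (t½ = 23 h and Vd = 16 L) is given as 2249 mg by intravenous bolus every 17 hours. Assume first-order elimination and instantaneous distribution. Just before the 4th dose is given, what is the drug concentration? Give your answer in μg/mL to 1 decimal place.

164.9 μg/mL

f = (1/2)^(τ/t½) = (1/2)^(17/23) ≈ 0.5991.
C₀ = D/Vd = 2249/16 ≈ 140.562 μg/mL.
Before the 4th dose, 3 doses have been given. Superposition: Cmin = C₀·(f + f² + … + f^3).
≈ 140.562 × (0.5991 + 0.3589 + 0.2150) ≈ 140.562 × 1.1730 ≈ 164.879 μg/mL.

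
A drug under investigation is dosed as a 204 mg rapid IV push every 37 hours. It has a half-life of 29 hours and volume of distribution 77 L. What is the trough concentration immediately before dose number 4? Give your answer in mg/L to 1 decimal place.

f = (1/2)^(τ/t½) = (1/2)^(37/29) ≈ 0.4130.
C₀ = D/Vd = 204/77 ≈ 2.649 mg/L.
Before the 4th dose, 3 doses have been given. Superposition: Cmin = C₀·(f + f² + … + f^3).
≈ 2.649 × (0.4130 + 0.1706 + 0.0704) ≈ 2.649 × 0.6540 ≈ 1.732 mg/L.

1.7 mg/L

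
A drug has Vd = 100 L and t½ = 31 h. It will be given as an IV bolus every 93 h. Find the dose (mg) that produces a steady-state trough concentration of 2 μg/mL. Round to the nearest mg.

τ/t½ = 93/31 ≈ 3, so f = (1/2)^(93/31) ≈ 0.125000.
Cmin,ss = (D/Vd)·f/(1−f), so D = Cmin,ss·Vd·(1−f)/f.
D = 2 × 100 × (1−f)/f ≈ 2 × 100 × 7.00000 ≈ 1400.00 mg.

1400 mg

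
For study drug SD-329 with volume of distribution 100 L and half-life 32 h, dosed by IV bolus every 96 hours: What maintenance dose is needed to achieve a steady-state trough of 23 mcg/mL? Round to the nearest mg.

τ/t½ = 96/32 ≈ 3, so f = (1/2)^(96/32) ≈ 0.125000.
Cmin,ss = (D/Vd)·f/(1−f), so D = Cmin,ss·Vd·(1−f)/f.
D = 23 × 100 × (1−f)/f ≈ 23 × 100 × 7.00000 ≈ 16100.00 mg.

16100 mg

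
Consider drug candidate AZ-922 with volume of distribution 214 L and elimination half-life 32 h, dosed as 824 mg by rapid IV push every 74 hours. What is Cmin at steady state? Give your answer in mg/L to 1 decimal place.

1.0 mg/L

Over one 74-h interval, 74/32 ≈ 2.3125 half-lives elapse, leaving f ≈ 0.2013 of each dose.
At steady state, accumulation factor R = 1/(1 − e^(−kτ)) ≈ 1.2520.
Single-dose peak C₀ = D/Vd = 824/214 ≈ 3.850 mg/L.
Cmax,ss = C₀/(1 − f) ≈ 3.850/0.7987 ≈ 4.820 mg/L.
Steady-state trough Cmin,ss = Cmax,ss·f ≈ 4.820 × 0.2013 ≈ 0.970 mg/L.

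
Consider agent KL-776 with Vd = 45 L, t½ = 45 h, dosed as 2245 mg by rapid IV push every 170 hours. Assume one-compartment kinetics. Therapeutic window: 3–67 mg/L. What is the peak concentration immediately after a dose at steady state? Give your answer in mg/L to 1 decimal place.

Over one 170-h interval, 170/45 ≈ 3.7778 half-lives elapse, leaving f ≈ 0.0729 of each dose.
At steady state, accumulation factor R = 1/(1 − e^(−kτ)) ≈ 1.0786.
Single-dose peak C₀ = D/Vd = 2245/45 ≈ 49.889 mg/L.
Steady-state peak Cmax,ss = C₀·R ≈ 49.889 × 1.0786 ≈ 53.810 mg/L.
Peak 53.8 mg/L vs MTC 67 mg/L: below toxic threshold.

53.8 mg/L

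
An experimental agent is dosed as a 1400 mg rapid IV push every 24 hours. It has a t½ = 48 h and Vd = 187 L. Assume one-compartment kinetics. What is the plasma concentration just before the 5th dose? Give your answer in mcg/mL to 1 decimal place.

f = (1/2)^(τ/t½) = (1/2)^(24/48) ≈ 0.7071.
C₀ = D/Vd = 1400/187 ≈ 7.487 mcg/mL.
Before the 5th dose, 4 doses have been given. Superposition: Cmin = C₀·(f + f² + … + f^4).
≈ 7.487 × (0.7071 + 0.5000 + 0.3535 + 0.2500) ≈ 7.487 × 1.8106 ≈ 13.556 mcg/mL.

13.6 mcg/mL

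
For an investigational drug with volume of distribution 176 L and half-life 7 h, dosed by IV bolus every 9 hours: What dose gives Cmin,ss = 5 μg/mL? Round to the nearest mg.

τ/t½ = 9/7 ≈ 1.2857, so f = (1/2)^(9/7) ≈ 0.410168.
Cmin,ss = (D/Vd)·f/(1−f), so D = Cmin,ss·Vd·(1−f)/f.
D = 5 × 176 × (1−f)/f ≈ 5 × 176 × 1.43803 ≈ 1265.47 mg.

1265 mg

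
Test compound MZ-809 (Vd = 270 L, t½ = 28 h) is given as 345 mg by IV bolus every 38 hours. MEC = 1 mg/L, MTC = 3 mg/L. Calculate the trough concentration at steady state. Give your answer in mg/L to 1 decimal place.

0.8 mg/L

Over one 38-h interval, 38/28 ≈ 1.3571 half-lives elapse, leaving f ≈ 0.3904 of each dose.
Accumulation ratio R = 1/(1 − f) ≈ 1/0.6096 ≈ 1.6404.
Single-dose peak C₀ = D/Vd = 345/270 ≈ 1.278 mg/L.
Steady-state peak Cmax,ss = C₀·R ≈ 1.278 × 1.6404 ≈ 2.096 mg/L.
Steady-state trough Cmin,ss = Cmax,ss·f ≈ 2.096 × 0.3904 ≈ 0.818 mg/L.
Trough 0.8 mg/L vs MEC 1 mg/L: subtherapeutic.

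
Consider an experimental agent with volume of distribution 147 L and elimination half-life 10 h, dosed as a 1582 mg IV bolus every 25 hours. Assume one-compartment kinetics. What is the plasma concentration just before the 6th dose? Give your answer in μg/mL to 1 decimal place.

f = (1/2)^(τ/t½) = (1/2)^(25/10) ≈ 0.1768.
C₀ = D/Vd = 1582/147 ≈ 10.762 μg/mL.
Before the 6th dose, 5 doses have been given. Superposition: Cmin = C₀·(f + f² + … + f^5).
≈ 10.762 × (0.1768 + 0.0313 + 0.0055 + 0.0010 + 0.0002) ≈ 10.762 × 0.2148 ≈ 2.312 μg/mL.

2.3 μg/mL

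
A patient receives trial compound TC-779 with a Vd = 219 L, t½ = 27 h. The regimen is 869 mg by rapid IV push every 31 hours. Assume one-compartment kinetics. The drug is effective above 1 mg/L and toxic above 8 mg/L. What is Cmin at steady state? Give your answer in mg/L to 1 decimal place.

3.3 mg/L

k = ln2/t½ = ln2/27 ≈ 0.025672 h⁻¹; fraction remaining f = e^(−kτ) = e^(−0.025672×31) ≈ 0.4512.
Accumulation ratio R = 1/(1 − f) ≈ 1/0.5488 ≈ 1.8222.
Each bolus raises the concentration by D/Vd = 869/219 ≈ 3.968 mg/L.
Steady-state peak Cmax,ss = C₀·R ≈ 3.968 × 1.8222 ≈ 7.230 mg/L.
One interval later, Cmin,ss = Cmax,ss·e^(−kτ) ≈ 7.230 × 0.4512 ≈ 3.262 mg/L.
Trough 3.3 mg/L vs MEC 1 mg/L: adequate.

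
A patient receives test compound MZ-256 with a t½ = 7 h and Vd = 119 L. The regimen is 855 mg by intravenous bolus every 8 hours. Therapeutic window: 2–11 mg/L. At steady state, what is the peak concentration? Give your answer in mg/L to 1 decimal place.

13.1 mg/L

τ/t½ = 8/7 ≈ 1.1429, so fraction remaining f = (1/2)^(8/7) ≈ 0.4529.
Accumulation ratio R = 1/(1 − f) ≈ 1/0.5471 ≈ 1.8278.
Each bolus raises the concentration by D/Vd = 855/119 ≈ 7.185 mg/L.
Steady-state peak Cmax,ss = C₀·R ≈ 7.185 × 1.8278 ≈ 13.133 mg/L.
Peak 13.1 mg/L vs MTC 11 mg/L: exceeds toxic threshold.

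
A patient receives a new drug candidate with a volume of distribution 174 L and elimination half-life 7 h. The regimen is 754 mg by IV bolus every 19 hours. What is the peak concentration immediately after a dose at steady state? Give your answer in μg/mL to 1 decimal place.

5.1 μg/mL

τ/t½ = 19/7 ≈ 2.7143, so fraction remaining f = (1/2)^(19/7) ≈ 0.1524.
At steady state, accumulation factor R = 1/(1 − e^(−kτ)) ≈ 1.1798.
Single-dose peak C₀ = D/Vd = 754/174 ≈ 4.333 μg/mL.
Steady-state peak Cmax,ss = C₀·R ≈ 4.333 × 1.1798 ≈ 5.112 μg/mL.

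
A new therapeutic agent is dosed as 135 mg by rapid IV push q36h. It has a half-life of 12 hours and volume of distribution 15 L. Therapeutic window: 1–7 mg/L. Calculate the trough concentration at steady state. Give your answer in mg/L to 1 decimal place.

1.3 mg/L

The dosing interval is 3 half-lives, so f = 2^(−3) = 0.125.
At steady state, R = 1/(1 − 0.125) = 8/7.
Single-dose peak C₀ = D/Vd = 135/15 = 9 mg/L.
Steady-state peak Cmax,ss = C₀·R = 9 × 8/7 ≈ 10.286 mg/L.
Steady-state trough Cmin,ss = Cmax,ss·f ≈ 10.286 × 0.125 ≈ 1.286 mg/L.
Trough 1.3 mg/L vs MEC 1 mg/L: adequate.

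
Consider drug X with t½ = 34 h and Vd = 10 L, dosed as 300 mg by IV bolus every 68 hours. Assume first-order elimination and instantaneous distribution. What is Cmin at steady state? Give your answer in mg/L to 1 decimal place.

τ = 68 h = 2 half-lives, so f = (1/2)^2 = 0.25.
At steady state, R = 1/(1 − 0.25) = 4/3.
Single-dose peak C₀ = D/Vd = 300/10 = 30 mg/L.
Steady-state peak Cmax,ss = C₀·R = 30 × 4/3 ≈ 40.000 mg/L.
Steady-state trough Cmin,ss = Cmax,ss·f ≈ 40.000 × 0.25 ≈ 10.000 mg/L.

10.0 mg/L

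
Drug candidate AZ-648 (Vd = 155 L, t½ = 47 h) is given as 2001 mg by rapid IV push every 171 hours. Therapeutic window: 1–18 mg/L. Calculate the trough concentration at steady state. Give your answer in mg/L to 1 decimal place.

1.1 mg/L

k = ln2/t½ = ln2/47 ≈ 0.014748 h⁻¹; fraction remaining f = e^(−kτ) = e^(−0.014748×171) ≈ 0.0803.
At steady state, accumulation factor R = 1/(1 − e^(−kτ)) ≈ 1.0873.
Each bolus raises the concentration by D/Vd = 2001/155 ≈ 12.910 mg/L.
Steady-state peak Cmax,ss = C₀·R ≈ 12.910 × 1.0873 ≈ 14.037 mg/L.
Steady-state trough Cmin,ss = Cmax,ss·f ≈ 14.037 × 0.0803 ≈ 1.127 mg/L.
Trough 1.1 mg/L vs MEC 1 mg/L: adequate.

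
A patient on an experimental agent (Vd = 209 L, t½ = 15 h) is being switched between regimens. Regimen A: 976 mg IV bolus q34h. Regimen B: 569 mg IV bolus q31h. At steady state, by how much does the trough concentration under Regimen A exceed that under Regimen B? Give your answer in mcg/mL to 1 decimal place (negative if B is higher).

0.4 mcg/mL

Regimen A: f = (1/2)^(34/15) ≈ 0.2078; Cmin,ss = (976/209)·f/(1−f) ≈ 1.225 mcg/mL.
Regimen B: f = (1/2)^(31/15) ≈ 0.2387; Cmin,ss = (569/209)·f/(1−f) ≈ 0.854 mcg/mL.
Difference ≈ 1.225 − 0.854 ≈ 0.371 mcg/mL.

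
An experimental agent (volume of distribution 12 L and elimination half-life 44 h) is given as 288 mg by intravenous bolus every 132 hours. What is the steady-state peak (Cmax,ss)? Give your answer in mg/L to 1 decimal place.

The dosing interval is 3 half-lives, so f = 2^(−3) = 0.125.
Accumulation ratio R = 1/(1 − f) = 1/0.875 = 8/7.
Single-dose peak C₀ = D/Vd = 288/12 = 24 mg/L.
Steady-state peak Cmax,ss = C₀·R = 24 × 8/7 ≈ 27.429 mg/L.

27.4 mg/L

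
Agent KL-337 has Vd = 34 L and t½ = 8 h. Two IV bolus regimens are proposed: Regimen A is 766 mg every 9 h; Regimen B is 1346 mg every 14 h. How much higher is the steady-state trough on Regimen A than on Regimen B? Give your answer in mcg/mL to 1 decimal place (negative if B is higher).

Regimen A: f = (1/2)^(9/8) ≈ 0.4585; Cmin,ss = (766/34)·f/(1−f) ≈ 19.076 mcg/mL.
Regimen B: f = (1/2)^(14/8) ≈ 0.2973; Cmin,ss = (1346/34)·f/(1−f) ≈ 16.749 mcg/mL.
Difference ≈ 19.076 − 16.749 ≈ 2.327 mcg/mL.

2.3 mcg/mL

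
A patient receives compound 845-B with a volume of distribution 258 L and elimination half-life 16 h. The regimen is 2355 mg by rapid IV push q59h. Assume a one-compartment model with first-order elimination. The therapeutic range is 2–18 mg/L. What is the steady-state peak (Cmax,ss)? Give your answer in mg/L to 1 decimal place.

9.9 mg/L

τ/t½ = 59/16 ≈ 3.6875, so fraction remaining f = (1/2)^(59/16) ≈ 0.0776.
Accumulation ratio R = 1/(1 − f) ≈ 1/0.9224 ≈ 1.0841.
Each bolus raises the concentration by D/Vd = 2355/258 ≈ 9.128 mg/L.
Steady-state peak Cmax,ss = C₀·R ≈ 9.128 × 1.0841 ≈ 9.896 mg/L.
Peak 9.9 mg/L vs MTC 18 mg/L: below toxic threshold.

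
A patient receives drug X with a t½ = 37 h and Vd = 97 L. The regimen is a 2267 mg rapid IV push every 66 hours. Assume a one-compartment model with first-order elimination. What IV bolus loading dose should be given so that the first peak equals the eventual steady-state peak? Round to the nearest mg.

3195 mg

f = (1/2)^(66/37) ≈ 0.290421; accumulation ratio R = 1/(1−f) ≈ 1.40929.
Loading dose to hit Cmax,ss on first dose: D_load = D_maint·R ≈ 2267 × 1.40929 ≈ 3194.86 mg.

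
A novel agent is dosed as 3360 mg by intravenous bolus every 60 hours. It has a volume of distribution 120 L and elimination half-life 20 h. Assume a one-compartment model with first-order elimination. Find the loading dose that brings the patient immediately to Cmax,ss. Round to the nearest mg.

f = (1/2)^(60/20) ≈ 0.125000; accumulation ratio R = 1/(1−f) ≈ 1.14286.
Loading dose to hit Cmax,ss on first dose: D_load = D_maint·R ≈ 3360 × 1.14286 ≈ 3840.01 mg.

3840 mg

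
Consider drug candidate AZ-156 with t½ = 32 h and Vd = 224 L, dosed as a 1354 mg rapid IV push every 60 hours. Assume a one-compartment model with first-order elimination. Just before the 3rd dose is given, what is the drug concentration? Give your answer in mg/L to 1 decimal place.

2.1 mg/L

f = (1/2)^(τ/t½) = (1/2)^(60/32) ≈ 0.2726.
C₀ = D/Vd = 1354/224 ≈ 6.045 mg/L.
Before the 3rd dose, 2 doses have been given. Superposition: Cmin = C₀·(f + f²).
≈ 6.045 × (0.2726 + 0.0743) ≈ 6.045 × 0.3469 ≈ 2.097 mg/L.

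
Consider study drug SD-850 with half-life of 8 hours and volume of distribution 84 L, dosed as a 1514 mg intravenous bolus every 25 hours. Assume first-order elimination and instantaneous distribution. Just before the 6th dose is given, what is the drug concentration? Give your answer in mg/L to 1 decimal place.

f = (1/2)^(τ/t½) = (1/2)^(25/8) ≈ 0.1146.
C₀ = D/Vd = 1514/84 ≈ 18.024 mg/L.
Before the 6th dose, 5 doses have been given. Superposition: Cmin = C₀·(f + f² + … + f^5).
≈ 18.024 × (0.1146 + 0.0131 + 0.0015 + 0.0002 + 0.0000) ≈ 18.024 × 0.1294 ≈ 2.332 mg/L.

2.3 mg/L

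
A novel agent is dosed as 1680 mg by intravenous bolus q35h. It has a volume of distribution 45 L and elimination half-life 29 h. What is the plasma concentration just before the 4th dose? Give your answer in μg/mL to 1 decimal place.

26.2 μg/mL

f = (1/2)^(τ/t½) = (1/2)^(35/29) ≈ 0.4332.
C₀ = D/Vd = 1680/45 ≈ 37.333 μg/mL.
Before the 4th dose, 3 doses have been given. Superposition: Cmin = C₀·(f + f² + … + f^3).
≈ 37.333 × (0.4332 + 0.1877 + 0.0813) ≈ 37.333 × 0.7022 ≈ 26.215 μg/mL.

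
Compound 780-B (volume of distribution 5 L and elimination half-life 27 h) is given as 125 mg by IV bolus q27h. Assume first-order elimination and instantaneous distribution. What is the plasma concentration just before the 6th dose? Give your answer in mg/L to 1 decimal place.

f = (1/2)^(τ/t½) = (1/2)^(27/27) ≈ 0.5000.
C₀ = D/Vd = 125/5 ≈ 25.000 mg/L.
Before the 6th dose, 5 doses have been given. Superposition: Cmin = C₀·(f + f² + … + f^5).
≈ 25.000 × (0.5000 + 0.2500 + 0.1250 + 0.0625 + 0.0313) ≈ 25.000 × 0.9688 ≈ 24.220 mg/L.

24.2 mg/L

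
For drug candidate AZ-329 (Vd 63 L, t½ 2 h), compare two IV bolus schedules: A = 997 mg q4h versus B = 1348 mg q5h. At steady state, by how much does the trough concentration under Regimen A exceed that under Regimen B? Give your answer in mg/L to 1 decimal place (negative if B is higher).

Regimen A: f = (1/2)^(4/2) ≈ 0.2500; Cmin,ss = (997/63)·f/(1−f) ≈ 5.275 mg/L.
Regimen B: f = (1/2)^(5/2) ≈ 0.1768; Cmin,ss = (1348/63)·f/(1−f) ≈ 4.595 mg/L.
Difference ≈ 5.275 − 4.595 ≈ 0.680 mg/L.

0.7 mg/L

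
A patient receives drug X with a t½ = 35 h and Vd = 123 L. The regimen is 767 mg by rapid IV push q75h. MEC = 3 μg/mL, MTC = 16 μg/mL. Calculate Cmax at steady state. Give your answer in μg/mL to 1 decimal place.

τ/t½ = 75/35 ≈ 2.1429, so fraction remaining f = (1/2)^(75/35) ≈ 0.2264.
Accumulation ratio R = 1/(1 − f) ≈ 1/0.7736 ≈ 1.2927.
Each bolus raises the concentration by D/Vd = 767/123 ≈ 6.236 μg/mL.
Steady-state peak Cmax,ss = C₀·R ≈ 6.236 × 1.2927 ≈ 8.061 μg/mL.
Peak 8.1 μg/mL vs MTC 16 μg/mL: below toxic threshold.

8.1 μg/mL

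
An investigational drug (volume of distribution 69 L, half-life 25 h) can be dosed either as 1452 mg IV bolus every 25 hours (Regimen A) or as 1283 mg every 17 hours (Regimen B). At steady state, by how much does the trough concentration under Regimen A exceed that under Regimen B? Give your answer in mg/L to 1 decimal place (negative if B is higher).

Regimen A: f = (1/2)^(25/25) ≈ 0.5000; Cmin,ss = (1452/69)·f/(1−f) ≈ 21.043 mg/L.
Regimen B: f = (1/2)^(17/25) ≈ 0.6242; Cmin,ss = (1283/69)·f/(1−f) ≈ 30.885 mg/L.
Difference ≈ 21.043 − 30.885 ≈ -9.842 mg/L.

-9.8 mg/L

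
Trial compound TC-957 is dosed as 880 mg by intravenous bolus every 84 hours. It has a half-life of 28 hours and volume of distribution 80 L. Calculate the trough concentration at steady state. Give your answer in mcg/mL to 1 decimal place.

1.6 mcg/mL

τ = 84 h = 3 half-lives, so f = (1/2)^3 = 0.125.
At steady state, R = 1/(1 − 0.125) = 8/7.
Single-dose peak C₀ = D/Vd = 880/80 = 11 mcg/mL.
Steady-state peak Cmax,ss = C₀·R = 11 × 8/7 ≈ 12.571 mcg/mL.
Steady-state trough Cmin,ss = Cmax,ss·f ≈ 12.571 × 0.125 ≈ 1.571 mcg/mL.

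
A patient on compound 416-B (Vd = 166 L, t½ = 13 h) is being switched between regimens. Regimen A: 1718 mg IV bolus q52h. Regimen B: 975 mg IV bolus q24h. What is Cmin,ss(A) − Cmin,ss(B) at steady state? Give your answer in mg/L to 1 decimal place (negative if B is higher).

-1.6 mg/L

Regimen A: f = (1/2)^(52/13) ≈ 0.0625; Cmin,ss = (1718/166)·f/(1−f) ≈ 0.690 mg/L.
Regimen B: f = (1/2)^(24/13) ≈ 0.2781; Cmin,ss = (975/166)·f/(1−f) ≈ 2.263 mg/L.
Difference ≈ 0.690 − 2.263 ≈ -1.573 mg/L.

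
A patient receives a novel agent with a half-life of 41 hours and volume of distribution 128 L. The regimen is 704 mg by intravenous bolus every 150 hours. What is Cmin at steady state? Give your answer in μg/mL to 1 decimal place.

0.5 μg/mL

k = ln2/t½ = ln2/41 ≈ 0.016906 h⁻¹; fraction remaining f = e^(−kτ) = e^(−0.016906×150) ≈ 0.0792.
Accumulation ratio R = 1/(1 − f) ≈ 1/0.9208 ≈ 1.0860.
Each bolus raises the concentration by D/Vd = 704/128 ≈ 5.500 μg/mL.
Cmax,ss = C₀/(1 − f) ≈ 5.500/0.9208 ≈ 5.973 μg/mL.
One interval later, Cmin,ss = Cmax,ss·e^(−kτ) ≈ 5.973 × 0.0792 ≈ 0.473 μg/mL.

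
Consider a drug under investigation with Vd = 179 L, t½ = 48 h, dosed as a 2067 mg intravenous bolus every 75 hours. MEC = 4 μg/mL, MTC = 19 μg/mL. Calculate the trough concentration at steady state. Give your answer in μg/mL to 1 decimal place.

k = ln2/t½ = ln2/48 ≈ 0.014441 h⁻¹; fraction remaining f = e^(−kτ) = e^(−0.014441×75) ≈ 0.3386.
At steady state, accumulation factor R = 1/(1 − e^(−kτ)) ≈ 1.5119.
Each bolus raises the concentration by D/Vd = 2067/179 ≈ 11.547 μg/mL.
Steady-state peak Cmax,ss = C₀·R ≈ 11.547 × 1.5119 ≈ 17.458 μg/mL.
Steady-state trough Cmin,ss = Cmax,ss·f ≈ 17.458 × 0.3386 ≈ 5.911 μg/mL.
Trough 5.9 μg/mL vs MEC 4 μg/mL: adequate.

5.9 μg/mL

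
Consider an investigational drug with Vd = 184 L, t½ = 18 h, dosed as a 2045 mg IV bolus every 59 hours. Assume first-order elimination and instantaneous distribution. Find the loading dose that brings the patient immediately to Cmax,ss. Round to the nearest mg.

2280 mg

f = (1/2)^(59/18) ≈ 0.103108; accumulation ratio R = 1/(1−f) ≈ 1.11496.
Loading dose to hit Cmax,ss on first dose: D_load = D_maint·R ≈ 2045 × 1.11496 ≈ 2280.09 mg.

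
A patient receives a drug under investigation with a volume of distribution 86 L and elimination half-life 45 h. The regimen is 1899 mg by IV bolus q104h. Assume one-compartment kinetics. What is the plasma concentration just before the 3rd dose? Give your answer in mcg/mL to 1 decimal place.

f = (1/2)^(τ/t½) = (1/2)^(104/45) ≈ 0.2015.
C₀ = D/Vd = 1899/86 ≈ 22.081 mcg/mL.
Before the 3rd dose, 2 doses have been given. Superposition: Cmin = C₀·(f + f²).
≈ 22.081 × (0.2015 + 0.0406) ≈ 22.081 × 0.2421 ≈ 5.346 mcg/mL.

5.3 mcg/mL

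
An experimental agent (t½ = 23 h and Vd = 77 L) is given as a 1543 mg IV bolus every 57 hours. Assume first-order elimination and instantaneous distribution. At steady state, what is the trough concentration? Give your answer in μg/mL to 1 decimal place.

4.4 μg/mL

Over one 57-h interval, 57/23 ≈ 2.4783 half-lives elapse, leaving f ≈ 0.1795 of each dose.
At steady state, accumulation factor R = 1/(1 − e^(−kτ)) ≈ 1.2188.
Single-dose peak C₀ = D/Vd = 1543/77 ≈ 20.039 μg/mL.
Cmax,ss = C₀/(1 − f) ≈ 20.039/0.8205 ≈ 24.423 μg/mL.
Steady-state trough Cmin,ss = Cmax,ss·f ≈ 24.423 × 0.1795 ≈ 4.384 μg/mL.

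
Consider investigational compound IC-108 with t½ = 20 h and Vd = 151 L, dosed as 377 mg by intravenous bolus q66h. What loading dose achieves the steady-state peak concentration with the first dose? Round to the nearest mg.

420 mg

f = (1/2)^(66/20) ≈ 0.101532; accumulation ratio R = 1/(1−f) ≈ 1.11301.
Loading dose to hit Cmax,ss on first dose: D_load = D_maint·R ≈ 377 × 1.11301 ≈ 419.60 mg.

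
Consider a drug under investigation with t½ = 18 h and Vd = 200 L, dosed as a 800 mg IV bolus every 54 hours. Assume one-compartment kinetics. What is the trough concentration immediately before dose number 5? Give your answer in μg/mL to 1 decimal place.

0.6 μg/mL

f = (1/2)^(τ/t½) = (1/2)^(54/18) ≈ 0.1250.
C₀ = D/Vd = 800/200 ≈ 4.000 μg/mL.
Before the 5th dose, 4 doses have been given. Superposition: Cmin = C₀·(f + f² + … + f^4).
≈ 4.000 × (0.1250 + 0.0156 + 0.0020 + 0.0002) ≈ 4.000 × 0.1428 ≈ 0.571 μg/mL.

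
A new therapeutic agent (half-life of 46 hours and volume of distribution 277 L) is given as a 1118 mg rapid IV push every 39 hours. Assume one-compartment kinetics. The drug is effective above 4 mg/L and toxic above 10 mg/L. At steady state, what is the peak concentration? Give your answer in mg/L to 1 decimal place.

9.1 mg/L

τ/t½ = 39/46 ≈ 0.84783, so fraction remaining f = (1/2)^(39/46) ≈ 0.5556.
At steady state, accumulation factor R = 1/(1 − e^(−kτ)) ≈ 2.2502.
Each bolus raises the concentration by D/Vd = 1118/277 ≈ 4.036 mg/L.
Steady-state peak Cmax,ss = C₀·R ≈ 4.036 × 2.2502 ≈ 9.082 mg/L.
Peak 9.1 mg/L vs MTC 10 mg/L: below toxic threshold.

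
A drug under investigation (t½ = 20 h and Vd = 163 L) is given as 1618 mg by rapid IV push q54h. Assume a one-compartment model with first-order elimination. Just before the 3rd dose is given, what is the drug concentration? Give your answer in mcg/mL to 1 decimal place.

f = (1/2)^(τ/t½) = (1/2)^(54/20) ≈ 0.1539.
C₀ = D/Vd = 1618/163 ≈ 9.926 mcg/mL.
Before the 3rd dose, 2 doses have been given. Superposition: Cmin = C₀·(f + f²).
≈ 9.926 × (0.1539 + 0.0237) ≈ 9.926 × 0.1776 ≈ 1.763 mcg/mL.

1.8 mcg/mL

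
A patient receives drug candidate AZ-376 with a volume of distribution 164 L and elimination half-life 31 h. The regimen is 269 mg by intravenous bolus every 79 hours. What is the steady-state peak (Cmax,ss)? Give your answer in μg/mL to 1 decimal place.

k = ln2/t½ = ln2/31 ≈ 0.022360 h⁻¹; fraction remaining f = e^(−kτ) = e^(−0.022360×79) ≈ 0.1709.
At steady state, accumulation factor R = 1/(1 − e^(−kτ)) ≈ 1.2061.
Single-dose peak C₀ = D/Vd = 269/164 ≈ 1.640 μg/mL.
Steady-state peak Cmax,ss = C₀·R ≈ 1.640 × 1.2061 ≈ 1.978 μg/mL.

2.0 μg/mL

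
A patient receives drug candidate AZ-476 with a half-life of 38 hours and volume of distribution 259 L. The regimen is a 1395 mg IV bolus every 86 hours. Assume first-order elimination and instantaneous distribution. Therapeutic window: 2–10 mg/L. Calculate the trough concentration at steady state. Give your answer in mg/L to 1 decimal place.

Over one 86-h interval, 86/38 ≈ 2.2632 half-lives elapse, leaving f ≈ 0.2083 of each dose.
Each bolus raises the concentration by D/Vd = 1395/259 ≈ 5.386 mg/L.
Steady-state trough Cmin,ss = C₀·f/(1−f) ≈ 5.386 × 0.2083/0.7917 ≈ 1.417 mg/L.
Trough 1.4 mg/L vs MEC 2 mg/L: subtherapeutic.

1.4 mg/L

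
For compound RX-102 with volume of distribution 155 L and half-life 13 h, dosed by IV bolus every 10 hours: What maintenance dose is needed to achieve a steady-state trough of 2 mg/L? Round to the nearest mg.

218 mg

τ/t½ = 10/13 ≈ 0.76923, so f = (1/2)^(10/13) ≈ 0.586730.
Cmin,ss = (D/Vd)·f/(1−f), so D = Cmin,ss·Vd·(1−f)/f.
D = 2 × 155 × (1−f)/f ≈ 2 × 155 × 0.70436 ≈ 218.35 mg.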